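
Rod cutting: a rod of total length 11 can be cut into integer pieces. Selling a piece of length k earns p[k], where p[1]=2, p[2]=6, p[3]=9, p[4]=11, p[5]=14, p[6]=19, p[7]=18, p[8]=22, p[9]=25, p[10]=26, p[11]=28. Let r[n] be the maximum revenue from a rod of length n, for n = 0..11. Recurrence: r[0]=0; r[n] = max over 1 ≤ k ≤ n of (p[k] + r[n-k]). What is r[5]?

   n    0    1    2    3    4    5    6    7    8    9   10   11
r[n]    0    2    6    9   12   15   19   21   25   28   31   34

15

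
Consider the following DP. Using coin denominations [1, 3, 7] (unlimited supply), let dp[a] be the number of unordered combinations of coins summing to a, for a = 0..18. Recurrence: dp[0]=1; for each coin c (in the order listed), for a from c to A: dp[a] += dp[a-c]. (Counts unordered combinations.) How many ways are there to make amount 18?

13

after  coin     0     1     2     3     4     5     6     7     8     9    10    11    12    13    14    15    16    17    18
          1     1     1     1     1     1     1     1     1     1     1     1     1     1     1     1     1     1     1     1
          3     1     1     1     2     2     2     3     3     3     4     4     4     5     5     5     6     6     6     7
          7     1     1     1     2     2     2     3     4     4     5     6     6     7     8     9    10    11    12    13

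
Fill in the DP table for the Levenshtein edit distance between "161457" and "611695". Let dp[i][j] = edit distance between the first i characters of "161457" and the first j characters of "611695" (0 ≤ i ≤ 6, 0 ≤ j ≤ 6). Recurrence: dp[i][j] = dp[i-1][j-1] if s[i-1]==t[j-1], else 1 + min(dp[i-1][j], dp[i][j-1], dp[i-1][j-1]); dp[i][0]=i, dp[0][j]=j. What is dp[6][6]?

5

   ''  6  1  1  6  9  5
''  0  1  2  3  4  5  6
 1  1  1  1  2  3  4  5
 6  2  1  2  2  2  3  4
 1  3  2  1  2  3  3  4
 4  4  3  2  2  3  4  4
 5  5  4  3  3  3  4  4
 7  6  5  4  4  4  4  5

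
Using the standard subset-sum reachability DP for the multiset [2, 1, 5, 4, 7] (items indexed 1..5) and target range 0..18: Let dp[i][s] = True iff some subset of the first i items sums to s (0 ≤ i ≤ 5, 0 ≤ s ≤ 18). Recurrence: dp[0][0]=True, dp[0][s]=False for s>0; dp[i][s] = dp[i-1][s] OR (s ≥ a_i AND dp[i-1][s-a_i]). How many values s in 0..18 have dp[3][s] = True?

8

i\s   0   1   2   3   4   5   6   7   8   9  10  11  12  13  14  15  16  17  18
  0   T   F   F   F   F   F   F   F   F   F   F   F   F   F   F   F   F   F   F
  1   T   F   T   F   F   F   F   F   F   F   F   F   F   F   F   F   F   F   F
  2   T   T   T   T   F   F   F   F   F   F   F   F   F   F   F   F   F   F   F
  3   T   T   T   T   F   T   T   T   T   F   F   F   F   F   F   F   F   F   F
  4   T   T   T   T   T   T   T   T   T   T   T   T   T   F   F   F   F   F   F
  5   T   T   T   T   T   T   T   T   T   T   T   T   T   T   T   T   T   T   T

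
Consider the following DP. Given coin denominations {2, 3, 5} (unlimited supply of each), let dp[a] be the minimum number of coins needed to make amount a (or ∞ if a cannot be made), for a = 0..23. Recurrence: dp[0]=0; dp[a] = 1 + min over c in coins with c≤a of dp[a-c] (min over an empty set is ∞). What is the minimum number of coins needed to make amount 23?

 a  0  1  2  3  4  5  6  7  8  9 10 11 12 13 14 15 16 17 18 19 20 21 22 23
dp  0  -  1  1  2  1  2  2  2  3  2  3  3  3  4  3  4  4  4  5  4  5  5  5
(- denotes ∞ / unreachable)

5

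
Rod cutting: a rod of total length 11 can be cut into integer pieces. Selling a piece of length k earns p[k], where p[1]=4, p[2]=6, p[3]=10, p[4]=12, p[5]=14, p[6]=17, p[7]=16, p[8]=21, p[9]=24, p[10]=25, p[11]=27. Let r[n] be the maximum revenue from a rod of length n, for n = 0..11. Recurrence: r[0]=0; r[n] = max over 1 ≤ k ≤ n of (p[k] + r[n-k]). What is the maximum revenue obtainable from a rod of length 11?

   n    0    1    2    3    4    5    6    7    8    9   10   11
r[n]    0    4    8   12   16   20   24   28   32   36   40   44

44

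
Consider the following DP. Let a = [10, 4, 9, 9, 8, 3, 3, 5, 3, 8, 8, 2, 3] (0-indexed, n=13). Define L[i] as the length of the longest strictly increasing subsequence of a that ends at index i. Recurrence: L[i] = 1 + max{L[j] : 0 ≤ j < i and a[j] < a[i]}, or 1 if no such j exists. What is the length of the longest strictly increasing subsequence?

3

   i    0    1    2    3    4    5    6    7    8    9   10   11   12
a[i]   10    4    9    9    8    3    3    5    3    8    8    2    3
L[i]    1    1    2    2    2    1    1    2    1    3    3    1    2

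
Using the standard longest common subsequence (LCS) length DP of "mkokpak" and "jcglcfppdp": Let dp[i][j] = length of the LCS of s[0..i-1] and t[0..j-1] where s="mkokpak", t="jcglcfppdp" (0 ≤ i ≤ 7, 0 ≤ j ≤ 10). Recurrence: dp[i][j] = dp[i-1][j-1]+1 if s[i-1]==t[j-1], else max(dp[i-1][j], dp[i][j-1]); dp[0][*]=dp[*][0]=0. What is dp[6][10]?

   ''  j  c  g  l  c  f  p  p  d  p
''  0  0  0  0  0  0  0  0  0  0  0
 m  0  0  0  0  0  0  0  0  0  0  0
 k  0  0  0  0  0  0  0  0  0  0  0
 o  0  0  0  0  0  0  0  0  0  0  0
 k  0  0  0  0  0  0  0  0  0  0  0
 p  0  0  0  0  0  0  0  1  1  1  1
 a  0  0  0  0  0  0  0  1  1  1  1
 k  0  0  0  0  0  0  0  1  1  1  1

1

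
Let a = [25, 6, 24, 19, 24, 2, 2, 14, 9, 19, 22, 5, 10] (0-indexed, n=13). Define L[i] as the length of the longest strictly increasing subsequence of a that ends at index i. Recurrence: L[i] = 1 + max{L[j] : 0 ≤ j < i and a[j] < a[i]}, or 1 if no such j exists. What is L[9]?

   i    0    1    2    3    4    5    6    7    8    9   10   11   12
a[i]   25    6   24   19   24    2    2   14    9   19   22    5   10
L[i]    1    1    2    2    3    1    1    2    2    3    4    2    3

3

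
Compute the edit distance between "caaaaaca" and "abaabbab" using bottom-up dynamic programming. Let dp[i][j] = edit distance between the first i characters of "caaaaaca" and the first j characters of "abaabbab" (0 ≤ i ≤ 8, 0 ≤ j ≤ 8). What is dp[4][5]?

   ''  a  b  a  a  b  b  a  b
''  0  1  2  3  4  5  6  7  8
 c  1  1  2  3  4  5  6  7  8
 a  2  1  2  2  3  4  5  6  7
 a  3  2  2  2  2  3  4  5  6
 a  4  3  3  2  2  3  4  4  5
 a  5  4  4  3  2  3  4  4  5
 a  6  5  5  4  3  3  4  4  5
 c  7  6  6  5  4  4  4  5  5
 a  8  7  7  6  5  5  5  4  5

3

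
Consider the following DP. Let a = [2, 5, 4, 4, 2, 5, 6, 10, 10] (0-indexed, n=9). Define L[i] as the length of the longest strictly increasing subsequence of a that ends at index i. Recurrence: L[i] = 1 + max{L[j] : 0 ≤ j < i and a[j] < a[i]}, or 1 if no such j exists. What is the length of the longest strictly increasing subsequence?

5

   i    0    1    2    3    4    5    6    7    8
a[i]    2    5    4    4    2    5    6   10   10
L[i]    1    2    2    2    1    3    4    5    5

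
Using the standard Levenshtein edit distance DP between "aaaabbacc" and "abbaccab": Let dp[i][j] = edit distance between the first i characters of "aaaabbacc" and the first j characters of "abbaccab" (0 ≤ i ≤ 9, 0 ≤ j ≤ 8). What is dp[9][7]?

4

   ''  a  b  b  a  c  c  a  b
''  0  1  2  3  4  5  6  7  8
 a  1  0  1  2  3  4  5  6  7
 a  2  1  1  2  2  3  4  5  6
 a  3  2  2  2  2  3  4  4  5
 a  4  3  3  3  2  3  4  4  5
 b  5  4  3  3  3  3  4  5  4
 b  6  5  4  3  4  4  4  5  5
 a  7  6  5  4  3  4  5  4  5
 c  8  7  6  5  4  3  4  5  5
 c  9  8  7  6  5  4  3  4  5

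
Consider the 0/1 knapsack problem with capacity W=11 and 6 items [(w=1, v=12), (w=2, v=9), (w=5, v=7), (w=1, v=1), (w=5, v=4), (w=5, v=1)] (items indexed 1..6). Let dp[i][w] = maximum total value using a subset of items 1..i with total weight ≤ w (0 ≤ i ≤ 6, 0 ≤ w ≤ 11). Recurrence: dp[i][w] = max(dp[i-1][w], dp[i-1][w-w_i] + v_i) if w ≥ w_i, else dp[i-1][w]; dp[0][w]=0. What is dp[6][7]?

i\w   0   1   2   3   4   5   6   7   8   9  10  11
  0   0   0   0   0   0   0   0   0   0   0   0   0
  1   0  12  12  12  12  12  12  12  12  12  12  12
  2   0  12  12  21  21  21  21  21  21  21  21  21
  3   0  12  12  21  21  21  21  21  28  28  28  28
  4   0  12  13  21  22  22  22  22  28  29  29  29
  5   0  12  13  21  22  22  22  22  28  29  29  29
  6   0  12  13  21  22  22  22  22  28  29  29  29

22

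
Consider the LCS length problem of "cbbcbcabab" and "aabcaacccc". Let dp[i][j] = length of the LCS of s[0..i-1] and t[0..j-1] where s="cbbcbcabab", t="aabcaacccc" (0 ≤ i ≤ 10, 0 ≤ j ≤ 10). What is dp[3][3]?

1

   ''  a  a  b  c  a  a  c  c  c  c
''  0  0  0  0  0  0  0  0  0  0  0
 c  0  0  0  0  1  1  1  1  1  1  1
 b  0  0  0  1  1  1  1  1  1  1  1
 b  0  0  0  1  1  1  1  1  1  1  1
 c  0  0  0  1  2  2  2  2  2  2  2
 b  0  0  0  1  2  2  2  2  2  2  2
 c  0  0  0  1  2  2  2  3  3  3  3
 a  0  1  1  1  2  3  3  3  3  3  3
 b  0  1  1  2  2  3  3  3  3  3  3
 a  0  1  2  2  2  3  4  4  4  4  4
 b  0  1  2  3  3  3  4  4  4  4  4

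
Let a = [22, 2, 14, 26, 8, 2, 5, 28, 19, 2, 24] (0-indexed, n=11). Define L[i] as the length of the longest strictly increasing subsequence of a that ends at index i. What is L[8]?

   i    0    1    2    3    4    5    6    7    8    9   10
a[i]   22    2   14   26    8    2    5   28   19    2   24
L[i]    1    1    2    3    2    1    2    4    3    1    4

3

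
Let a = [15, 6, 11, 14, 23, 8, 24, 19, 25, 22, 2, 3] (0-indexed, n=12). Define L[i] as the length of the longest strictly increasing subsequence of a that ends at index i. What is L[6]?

5

   i    0    1    2    3    4    5    6    7    8    9   10   11
a[i]   15    6   11   14   23    8   24   19   25   22    2    3
L[i]    1    1    2    3    4    2    5    4    6    5    1    2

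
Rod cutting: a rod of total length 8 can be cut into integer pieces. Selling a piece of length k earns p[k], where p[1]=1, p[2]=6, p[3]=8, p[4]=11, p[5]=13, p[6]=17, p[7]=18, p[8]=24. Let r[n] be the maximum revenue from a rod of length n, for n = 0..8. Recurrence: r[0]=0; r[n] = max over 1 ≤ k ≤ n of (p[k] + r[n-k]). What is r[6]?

18

   n    0    1    2    3    4    5    6    7    8
r[n]    0    1    6    8   12   14   18   20   24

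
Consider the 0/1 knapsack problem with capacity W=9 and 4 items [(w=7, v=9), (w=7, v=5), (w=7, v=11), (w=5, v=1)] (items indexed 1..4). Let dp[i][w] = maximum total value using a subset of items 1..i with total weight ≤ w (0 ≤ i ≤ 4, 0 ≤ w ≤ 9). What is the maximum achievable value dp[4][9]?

11

i\w   0   1   2   3   4   5   6   7   8   9
  0   0   0   0   0   0   0   0   0   0   0
  1   0   0   0   0   0   0   0   9   9   9
  2   0   0   0   0   0   0   0   9   9   9
  3   0   0   0   0   0   0   0  11  11  11
  4   0   0   0   0   0   1   1  11  11  11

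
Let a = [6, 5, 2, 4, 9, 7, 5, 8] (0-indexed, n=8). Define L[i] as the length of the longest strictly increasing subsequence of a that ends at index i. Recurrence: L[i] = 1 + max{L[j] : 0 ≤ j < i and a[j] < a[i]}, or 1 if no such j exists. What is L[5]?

3

   i    0    1    2    3    4    5    6    7
a[i]    6    5    2    4    9    7    5    8
L[i]    1    1    1    2    3    3    3    4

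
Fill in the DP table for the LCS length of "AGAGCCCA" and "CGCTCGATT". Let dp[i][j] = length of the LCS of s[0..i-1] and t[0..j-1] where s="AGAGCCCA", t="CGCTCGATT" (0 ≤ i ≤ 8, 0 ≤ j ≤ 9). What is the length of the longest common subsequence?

4

   ''  C  G  C  T  C  G  A  T  T
''  0  0  0  0  0  0  0  0  0  0
 A  0  0  0  0  0  0  0  1  1  1
 G  0  0  1  1  1  1  1  1  1  1
 A  0  0  1  1  1  1  1  2  2  2
 G  0  0  1  1  1  1  2  2  2  2
 C  0  1  1  2  2  2  2  2  2  2
 C  0  1  1  2  2  3  3  3  3  3
 C  0  1  1  2  2  3  3  3  3  3
 A  0  1  1  2  2  3  3  4  4  4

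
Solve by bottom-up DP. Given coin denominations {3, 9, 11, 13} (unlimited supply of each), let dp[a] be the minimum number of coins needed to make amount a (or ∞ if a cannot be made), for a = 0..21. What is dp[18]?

 a  0  1  2  3  4  5  6  7  8  9 10 11 12 13 14 15 16 17 18 19 20 21
dp  0  -  -  1  -  -  2  -  -  1  -  1  2  1  2  3  2  3  2  3  2  3
(- denotes ∞ / unreachable)

2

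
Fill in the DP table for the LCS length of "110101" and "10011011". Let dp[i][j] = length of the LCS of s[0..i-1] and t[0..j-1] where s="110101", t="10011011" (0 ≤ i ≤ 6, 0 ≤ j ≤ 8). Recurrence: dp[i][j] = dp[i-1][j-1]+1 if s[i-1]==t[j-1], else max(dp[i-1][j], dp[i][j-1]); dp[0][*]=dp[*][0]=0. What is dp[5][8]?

4

   ''  1  0  0  1  1  0  1  1
''  0  0  0  0  0  0  0  0  0
 1  0  1  1  1  1  1  1  1  1
 1  0  1  1  1  2  2  2  2  2
 0  0  1  2  2  2  2  3  3  3
 1  0  1  2  2  3  3  3  4  4
 0  0  1  2  3  3  3  4  4  4
 1  0  1  2  3  4  4  4  5  5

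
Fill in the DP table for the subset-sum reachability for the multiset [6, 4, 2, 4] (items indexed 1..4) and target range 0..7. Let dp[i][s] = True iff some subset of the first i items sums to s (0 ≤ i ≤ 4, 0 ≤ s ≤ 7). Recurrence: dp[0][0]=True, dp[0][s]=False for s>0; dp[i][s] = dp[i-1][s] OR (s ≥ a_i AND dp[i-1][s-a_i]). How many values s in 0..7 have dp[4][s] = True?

i\s   0   1   2   3   4   5   6   7
  0   T   F   F   F   F   F   F   F
  1   T   F   F   F   F   F   T   F
  2   T   F   F   F   T   F   T   F
  3   T   F   T   F   T   F   T   F
  4   T   F   T   F   T   F   T   F

4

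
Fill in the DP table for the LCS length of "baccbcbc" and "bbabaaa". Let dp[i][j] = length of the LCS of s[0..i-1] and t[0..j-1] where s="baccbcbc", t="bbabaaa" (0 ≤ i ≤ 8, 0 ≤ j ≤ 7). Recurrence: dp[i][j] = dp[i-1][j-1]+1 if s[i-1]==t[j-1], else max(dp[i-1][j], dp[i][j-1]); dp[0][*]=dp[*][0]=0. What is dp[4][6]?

   ''  b  b  a  b  a  a  a
''  0  0  0  0  0  0  0  0
 b  0  1  1  1  1  1  1  1
 a  0  1  1  2  2  2  2  2
 c  0  1  1  2  2  2  2  2
 c  0  1  1  2  2  2  2  2
 b  0  1  2  2  3  3  3  3
 c  0  1  2  2  3  3  3  3
 b  0  1  2  2  3  3  3  3
 c  0  1  2  2  3  3  3  3

2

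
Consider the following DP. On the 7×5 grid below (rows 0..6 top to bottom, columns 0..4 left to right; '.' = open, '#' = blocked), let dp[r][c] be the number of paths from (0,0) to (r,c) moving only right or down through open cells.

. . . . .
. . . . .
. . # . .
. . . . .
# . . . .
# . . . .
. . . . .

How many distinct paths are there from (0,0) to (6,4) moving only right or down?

105

r\c   0   1   2   3   4
  0   1   1   1   1   1
  1   1   2   3   4   5
  2   1   3   0   4   9
  3   1   4   4   8  17
  4   0   4   8  16  33
  5   0   4  12  28  61
  6   0   4  16  44 105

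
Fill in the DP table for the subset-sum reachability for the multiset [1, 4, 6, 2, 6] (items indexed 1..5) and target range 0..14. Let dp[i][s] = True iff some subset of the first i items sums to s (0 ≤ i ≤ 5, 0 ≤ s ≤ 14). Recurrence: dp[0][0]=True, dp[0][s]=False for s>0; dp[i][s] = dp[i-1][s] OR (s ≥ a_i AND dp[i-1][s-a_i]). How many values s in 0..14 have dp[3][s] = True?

8

i\s   0   1   2   3   4   5   6   7   8   9  10  11  12  13  14
  0   T   F   F   F   F   F   F   F   F   F   F   F   F   F   F
  1   T   T   F   F   F   F   F   F   F   F   F   F   F   F   F
  2   T   T   F   F   T   T   F   F   F   F   F   F   F   F   F
  3   T   T   F   F   T   T   T   T   F   F   T   T   F   F   F
  4   T   T   T   T   T   T   T   T   T   T   T   T   T   T   F
  5   T   T   T   T   T   T   T   T   T   T   T   T   T   T   T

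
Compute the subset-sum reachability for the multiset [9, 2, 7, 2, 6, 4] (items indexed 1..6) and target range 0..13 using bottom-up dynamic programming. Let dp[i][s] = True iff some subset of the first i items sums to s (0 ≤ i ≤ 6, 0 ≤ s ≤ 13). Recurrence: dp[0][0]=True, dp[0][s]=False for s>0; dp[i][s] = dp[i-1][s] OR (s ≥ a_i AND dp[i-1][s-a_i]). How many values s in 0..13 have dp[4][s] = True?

i\s   0   1   2   3   4   5   6   7   8   9  10  11  12  13
  0   T   F   F   F   F   F   F   F   F   F   F   F   F   F
  1   T   F   F   F   F   F   F   F   F   T   F   F   F   F
  2   T   F   T   F   F   F   F   F   F   T   F   T   F   F
  3   T   F   T   F   F   F   F   T   F   T   F   T   F   F
  4   T   F   T   F   T   F   F   T   F   T   F   T   F   T
  5   T   F   T   F   T   F   T   T   T   T   T   T   F   T
  6   T   F   T   F   T   F   T   T   T   T   T   T   T   T

7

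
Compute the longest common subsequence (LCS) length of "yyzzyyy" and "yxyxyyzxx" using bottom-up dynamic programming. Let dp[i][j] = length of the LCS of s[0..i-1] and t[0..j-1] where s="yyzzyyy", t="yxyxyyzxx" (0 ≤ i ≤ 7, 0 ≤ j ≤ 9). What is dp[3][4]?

2

   ''  y  x  y  x  y  y  z  x  x
''  0  0  0  0  0  0  0  0  0  0
 y  0  1  1  1  1  1  1  1  1  1
 y  0  1  1  2  2  2  2  2  2  2
 z  0  1  1  2  2  2  2  3  3  3
 z  0  1  1  2  2  2  2  3  3  3
 y  0  1  1  2  2  3  3  3  3  3
 y  0  1  1  2  2  3  4  4  4  4
 y  0  1  1  2  2  3  4  4  4  4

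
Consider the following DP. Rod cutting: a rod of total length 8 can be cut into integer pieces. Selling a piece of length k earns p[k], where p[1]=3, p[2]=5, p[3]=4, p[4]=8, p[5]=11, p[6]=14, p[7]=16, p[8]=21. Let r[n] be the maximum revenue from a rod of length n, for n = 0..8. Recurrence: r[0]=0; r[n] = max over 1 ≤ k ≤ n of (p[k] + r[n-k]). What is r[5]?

   n    0    1    2    3    4    5    6    7    8
r[n]    0    3    6    9   12   15   18   21   24

15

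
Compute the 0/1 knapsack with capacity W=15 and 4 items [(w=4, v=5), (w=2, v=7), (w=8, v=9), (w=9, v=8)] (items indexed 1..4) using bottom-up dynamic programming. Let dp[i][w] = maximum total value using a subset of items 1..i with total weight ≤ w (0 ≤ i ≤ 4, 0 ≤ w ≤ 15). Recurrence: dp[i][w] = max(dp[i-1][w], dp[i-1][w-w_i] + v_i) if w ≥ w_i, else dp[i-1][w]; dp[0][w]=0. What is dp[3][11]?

i\w   0   1   2   3   4   5   6   7   8   9  10  11  12  13  14  15
  0   0   0   0   0   0   0   0   0   0   0   0   0   0   0   0   0
  1   0   0   0   0   5   5   5   5   5   5   5   5   5   5   5   5
  2   0   0   7   7   7   7  12  12  12  12  12  12  12  12  12  12
  3   0   0   7   7   7   7  12  12  12  12  16  16  16  16  21  21
  4   0   0   7   7   7   7  12  12  12  12  16  16  16  16  21  21

16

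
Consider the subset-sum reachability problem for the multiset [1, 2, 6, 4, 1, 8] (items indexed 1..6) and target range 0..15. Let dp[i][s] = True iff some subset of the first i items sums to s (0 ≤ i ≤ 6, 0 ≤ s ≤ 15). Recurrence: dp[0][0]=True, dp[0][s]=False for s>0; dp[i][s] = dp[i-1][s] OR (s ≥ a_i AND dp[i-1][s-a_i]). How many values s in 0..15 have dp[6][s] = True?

i\s   0   1   2   3   4   5   6   7   8   9  10  11  12  13  14  15
  0   T   F   F   F   F   F   F   F   F   F   F   F   F   F   F   F
  1   T   T   F   F   F   F   F   F   F   F   F   F   F   F   F   F
  2   T   T   T   T   F   F   F   F   F   F   F   F   F   F   F   F
  3   T   T   T   T   F   F   T   T   T   T   F   F   F   F   F   F
  4   T   T   T   T   T   T   T   T   T   T   T   T   T   T   F   F
  5   T   T   T   T   T   T   T   T   T   T   T   T   T   T   T   F
  6   T   T   T   T   T   T   T   T   T   T   T   T   T   T   T   T

16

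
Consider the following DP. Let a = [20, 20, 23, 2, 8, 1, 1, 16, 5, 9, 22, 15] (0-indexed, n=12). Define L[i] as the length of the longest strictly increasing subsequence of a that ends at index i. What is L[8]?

   i    0    1    2    3    4    5    6    7    8    9   10   11
a[i]   20   20   23    2    8    1    1   16    5    9   22   15
L[i]    1    1    2    1    2    1    1    3    2    3    4    4

2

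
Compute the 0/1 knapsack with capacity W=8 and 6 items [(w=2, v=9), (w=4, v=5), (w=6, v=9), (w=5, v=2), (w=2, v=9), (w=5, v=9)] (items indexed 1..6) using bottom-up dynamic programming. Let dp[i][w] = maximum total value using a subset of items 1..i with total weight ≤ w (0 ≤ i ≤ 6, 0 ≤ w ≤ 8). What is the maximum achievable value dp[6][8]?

23

i\w   0   1   2   3   4   5   6   7   8
  0   0   0   0   0   0   0   0   0   0
  1   0   0   9   9   9   9   9   9   9
  2   0   0   9   9   9   9  14  14  14
  3   0   0   9   9   9   9  14  14  18
  4   0   0   9   9   9   9  14  14  18
  5   0   0   9   9  18  18  18  18  23
  6   0   0   9   9  18  18  18  18  23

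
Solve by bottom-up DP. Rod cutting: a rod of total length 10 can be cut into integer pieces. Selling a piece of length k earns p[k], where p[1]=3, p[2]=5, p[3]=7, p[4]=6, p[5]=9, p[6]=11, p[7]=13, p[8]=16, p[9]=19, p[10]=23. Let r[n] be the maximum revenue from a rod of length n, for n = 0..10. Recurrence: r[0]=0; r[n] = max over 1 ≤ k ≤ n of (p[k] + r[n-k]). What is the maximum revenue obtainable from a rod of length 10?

   n    0    1    2    3    4    5    6    7    8    9   10
r[n]    0    3    6    9   12   15   18   21   24   27   30

30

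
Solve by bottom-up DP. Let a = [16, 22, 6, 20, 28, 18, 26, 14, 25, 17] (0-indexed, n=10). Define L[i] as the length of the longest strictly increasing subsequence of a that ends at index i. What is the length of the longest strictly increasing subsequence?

3

   i    0    1    2    3    4    5    6    7    8    9
a[i]   16   22    6   20   28   18   26   14   25   17
L[i]    1    2    1    2    3    2    3    2    3    3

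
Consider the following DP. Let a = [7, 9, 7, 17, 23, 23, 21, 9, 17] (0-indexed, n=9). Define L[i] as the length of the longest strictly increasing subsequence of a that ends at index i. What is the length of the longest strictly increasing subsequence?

4

   i    0    1    2    3    4    5    6    7    8
a[i]    7    9    7   17   23   23   21    9   17
L[i]    1    2    1    3    4    4    4    2    3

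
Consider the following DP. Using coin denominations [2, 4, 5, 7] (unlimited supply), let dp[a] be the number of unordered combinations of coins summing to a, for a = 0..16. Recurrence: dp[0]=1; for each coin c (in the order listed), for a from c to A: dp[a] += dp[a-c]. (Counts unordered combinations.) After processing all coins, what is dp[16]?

after  coin     0     1     2     3     4     5     6     7     8     9    10    11    12    13    14    15    16
          2     1     0     1     0     1     0     1     0     1     0     1     0     1     0     1     0     1
          4     1     0     1     0     2     0     2     0     3     0     3     0     4     0     4     0     5
          5     1     0     1     0     2     1     2     1     3     2     4     2     5     3     6     4     7
          7     1     0     1     0     2     1     2     2     3     3     4     4     6     5     8     7    10

10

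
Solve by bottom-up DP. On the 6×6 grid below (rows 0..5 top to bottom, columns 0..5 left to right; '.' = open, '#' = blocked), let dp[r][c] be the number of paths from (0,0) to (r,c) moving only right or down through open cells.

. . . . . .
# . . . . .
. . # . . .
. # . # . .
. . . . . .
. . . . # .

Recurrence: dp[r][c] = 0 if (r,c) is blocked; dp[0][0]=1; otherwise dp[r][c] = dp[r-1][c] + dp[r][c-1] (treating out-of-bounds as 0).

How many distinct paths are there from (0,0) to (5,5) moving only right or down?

26

r\c   0   1   2   3   4   5
  0   1   1   1   1   1   1
  1   0   1   2   3   4   5
  2   0   1   0   3   7  12
  3   0   0   0   0   7  19
  4   0   0   0   0   7  26
  5   0   0   0   0   0  26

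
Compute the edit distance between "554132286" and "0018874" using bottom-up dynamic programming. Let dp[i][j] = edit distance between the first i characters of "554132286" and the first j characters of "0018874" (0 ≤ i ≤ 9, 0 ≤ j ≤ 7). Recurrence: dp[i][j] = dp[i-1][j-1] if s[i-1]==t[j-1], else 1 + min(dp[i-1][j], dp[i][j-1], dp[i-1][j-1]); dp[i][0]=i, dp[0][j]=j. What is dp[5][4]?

   ''  0  0  1  8  8  7  4
''  0  1  2  3  4  5  6  7
 5  1  1  2  3  4  5  6  7
 5  2  2  2  3  4  5  6  7
 4  3  3  3  3  4  5  6  6
 1  4  4  4  3  4  5  6  7
 3  5  5  5  4  4  5  6  7
 2  6  6  6  5  5  5  6  7
 2  7  7  7  6  6  6  6  7
 8  8  8  8  7  6  6  7  7
 6  9  9  9  8  7  7  7  8

4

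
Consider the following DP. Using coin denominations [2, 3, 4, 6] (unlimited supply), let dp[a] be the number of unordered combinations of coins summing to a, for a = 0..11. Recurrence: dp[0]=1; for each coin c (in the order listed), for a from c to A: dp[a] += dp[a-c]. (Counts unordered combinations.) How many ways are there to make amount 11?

5

after  coin     0     1     2     3     4     5     6     7     8     9    10    11
          2     1     0     1     0     1     0     1     0     1     0     1     0
          3     1     0     1     1     1     1     2     1     2     2     2     2
          4     1     0     1     1     2     1     3     2     4     3     5     4
          6     1     0     1     1     2     1     4     2     5     4     7     5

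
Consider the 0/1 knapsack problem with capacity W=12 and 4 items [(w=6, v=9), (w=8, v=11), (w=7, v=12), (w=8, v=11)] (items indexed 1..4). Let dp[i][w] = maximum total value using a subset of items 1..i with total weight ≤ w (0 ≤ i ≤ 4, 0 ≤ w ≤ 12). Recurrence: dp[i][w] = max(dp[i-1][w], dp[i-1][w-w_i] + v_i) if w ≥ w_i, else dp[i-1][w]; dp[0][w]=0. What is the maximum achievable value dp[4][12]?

12

i\w   0   1   2   3   4   5   6   7   8   9  10  11  12
  0   0   0   0   0   0   0   0   0   0   0   0   0   0
  1   0   0   0   0   0   0   9   9   9   9   9   9   9
  2   0   0   0   0   0   0   9   9  11  11  11  11  11
  3   0   0   0   0   0   0   9  12  12  12  12  12  12
  4   0   0   0   0   0   0   9  12  12  12  12  12  12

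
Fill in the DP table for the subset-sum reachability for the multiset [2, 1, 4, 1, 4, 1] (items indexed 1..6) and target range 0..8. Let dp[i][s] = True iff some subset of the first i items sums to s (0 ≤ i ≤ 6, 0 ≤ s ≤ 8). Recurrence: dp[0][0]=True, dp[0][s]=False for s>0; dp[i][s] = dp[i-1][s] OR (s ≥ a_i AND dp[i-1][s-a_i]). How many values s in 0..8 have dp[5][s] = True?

i\s   0   1   2   3   4   5   6   7   8
  0   T   F   F   F   F   F   F   F   F
  1   T   F   T   F   F   F   F   F   F
  2   T   T   T   T   F   F   F   F   F
  3   T   T   T   T   T   T   T   T   F
  4   T   T   T   T   T   T   T   T   T
  5   T   T   T   T   T   T   T   T   T
  6   T   T   T   T   T   T   T   T   T

9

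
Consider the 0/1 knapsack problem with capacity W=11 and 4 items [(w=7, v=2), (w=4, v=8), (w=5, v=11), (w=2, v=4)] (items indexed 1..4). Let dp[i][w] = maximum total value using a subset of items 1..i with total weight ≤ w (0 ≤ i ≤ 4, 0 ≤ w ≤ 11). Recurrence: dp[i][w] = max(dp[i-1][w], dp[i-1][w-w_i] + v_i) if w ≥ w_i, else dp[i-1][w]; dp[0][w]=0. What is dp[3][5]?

i\w   0   1   2   3   4   5   6   7   8   9  10  11
  0   0   0   0   0   0   0   0   0   0   0   0   0
  1   0   0   0   0   0   0   0   2   2   2   2   2
  2   0   0   0   0   8   8   8   8   8   8   8  10
  3   0   0   0   0   8  11  11  11  11  19  19  19
  4   0   0   4   4   8  11  12  15  15  19  19  23

11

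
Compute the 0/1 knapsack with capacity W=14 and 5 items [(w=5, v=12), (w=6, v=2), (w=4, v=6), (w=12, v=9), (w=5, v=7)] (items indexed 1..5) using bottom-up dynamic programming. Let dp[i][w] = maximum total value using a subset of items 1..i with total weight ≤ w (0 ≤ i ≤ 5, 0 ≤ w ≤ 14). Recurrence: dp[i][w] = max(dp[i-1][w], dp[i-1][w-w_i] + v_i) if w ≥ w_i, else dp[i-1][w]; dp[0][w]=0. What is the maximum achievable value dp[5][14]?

25

i\w   0   1   2   3   4   5   6   7   8   9  10  11  12  13  14
  0   0   0   0   0   0   0   0   0   0   0   0   0   0   0   0
  1   0   0   0   0   0  12  12  12  12  12  12  12  12  12  12
  2   0   0   0   0   0  12  12  12  12  12  12  14  14  14  14
  3   0   0   0   0   6  12  12  12  12  18  18  18  18  18  18
  4   0   0   0   0   6  12  12  12  12  18  18  18  18  18  18
  5   0   0   0   0   6  12  12  12  12  18  19  19  19  19  25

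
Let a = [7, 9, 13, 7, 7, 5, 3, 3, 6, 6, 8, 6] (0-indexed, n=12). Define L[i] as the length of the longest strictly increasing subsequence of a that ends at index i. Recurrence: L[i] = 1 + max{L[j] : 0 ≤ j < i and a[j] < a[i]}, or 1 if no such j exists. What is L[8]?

   i    0    1    2    3    4    5    6    7    8    9   10   11
a[i]    7    9   13    7    7    5    3    3    6    6    8    6
L[i]    1    2    3    1    1    1    1    1    2    2    3    2

2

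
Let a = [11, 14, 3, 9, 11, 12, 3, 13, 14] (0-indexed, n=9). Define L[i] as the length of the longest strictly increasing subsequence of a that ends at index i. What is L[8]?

6

   i    0    1    2    3    4    5    6    7    8
a[i]   11   14    3    9   11   12    3   13   14
L[i]    1    2    1    2    3    4    1    5    6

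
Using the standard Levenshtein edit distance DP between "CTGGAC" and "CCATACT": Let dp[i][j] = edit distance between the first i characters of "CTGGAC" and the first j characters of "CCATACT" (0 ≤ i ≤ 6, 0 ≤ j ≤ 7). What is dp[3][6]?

   ''  C  C  A  T  A  C  T
''  0  1  2  3  4  5  6  7
 C  1  0  1  2  3  4  5  6
 T  2  1  1  2  2  3  4  5
 G  3  2  2  2  3  3  4  5
 G  4  3  3  3  3  4  4  5
 A  5  4  4  3  4  3  4  5
 C  6  5  4  4  4  4  3  4

4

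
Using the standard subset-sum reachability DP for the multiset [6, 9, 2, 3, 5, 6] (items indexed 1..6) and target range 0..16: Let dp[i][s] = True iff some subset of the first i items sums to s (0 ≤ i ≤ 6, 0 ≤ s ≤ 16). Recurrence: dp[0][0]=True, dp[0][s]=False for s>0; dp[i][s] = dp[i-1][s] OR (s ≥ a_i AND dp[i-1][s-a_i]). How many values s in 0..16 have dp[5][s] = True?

15

i\s   0   1   2   3   4   5   6   7   8   9  10  11  12  13  14  15  16
  0   T   F   F   F   F   F   F   F   F   F   F   F   F   F   F   F   F
  1   T   F   F   F   F   F   T   F   F   F   F   F   F   F   F   F   F
  2   T   F   F   F   F   F   T   F   F   T   F   F   F   F   F   T   F
  3   T   F   T   F   F   F   T   F   T   T   F   T   F   F   F   T   F
  4   T   F   T   T   F   T   T   F   T   T   F   T   T   F   T   T   F
  5   T   F   T   T   F   T   T   T   T   T   T   T   T   T   T   T   T
  6   T   F   T   T   F   T   T   T   T   T   T   T   T   T   T   T   T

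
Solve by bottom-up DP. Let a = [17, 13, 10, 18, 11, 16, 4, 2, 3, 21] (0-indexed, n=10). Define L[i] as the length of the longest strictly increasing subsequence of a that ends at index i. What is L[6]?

   i    0    1    2    3    4    5    6    7    8    9
a[i]   17   13   10   18   11   16    4    2    3   21
L[i]    1    1    1    2    2    3    1    1    2    4

1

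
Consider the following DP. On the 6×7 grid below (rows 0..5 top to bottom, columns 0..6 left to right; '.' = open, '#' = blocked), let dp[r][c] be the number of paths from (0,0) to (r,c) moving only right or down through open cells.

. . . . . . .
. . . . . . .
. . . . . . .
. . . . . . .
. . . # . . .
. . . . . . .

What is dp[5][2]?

21

r\c   0   1   2   3   4   5   6
  0   1   1   1   1   1   1   1
  1   1   2   3   4   5   6   7
  2   1   3   6  10  15  21  28
  3   1   4  10  20  35  56  84
  4   1   5  15   0  35  91 175
  5   1   6  21  21  56 147 322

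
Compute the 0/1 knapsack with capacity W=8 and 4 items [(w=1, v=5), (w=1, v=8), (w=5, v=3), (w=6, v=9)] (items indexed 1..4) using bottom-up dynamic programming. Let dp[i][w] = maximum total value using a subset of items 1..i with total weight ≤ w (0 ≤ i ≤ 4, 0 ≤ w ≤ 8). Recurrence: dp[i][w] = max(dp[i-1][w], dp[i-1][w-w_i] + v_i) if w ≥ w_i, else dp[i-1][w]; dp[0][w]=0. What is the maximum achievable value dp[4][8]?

i\w   0   1   2   3   4   5   6   7   8
  0   0   0   0   0   0   0   0   0   0
  1   0   5   5   5   5   5   5   5   5
  2   0   8  13  13  13  13  13  13  13
  3   0   8  13  13  13  13  13  16  16
  4   0   8  13  13  13  13  13  17  22

22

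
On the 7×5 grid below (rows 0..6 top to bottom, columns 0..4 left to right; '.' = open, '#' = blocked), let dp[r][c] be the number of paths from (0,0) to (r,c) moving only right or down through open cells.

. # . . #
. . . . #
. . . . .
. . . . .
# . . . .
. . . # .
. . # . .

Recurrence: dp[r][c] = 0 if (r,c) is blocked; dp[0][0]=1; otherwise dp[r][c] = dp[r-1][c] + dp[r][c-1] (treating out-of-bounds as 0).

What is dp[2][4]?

4

r\c   0   1   2   3   4
  0   1   0   0   0   0
  1   1   1   1   1   0
  2   1   2   3   4   4
  3   1   3   6  10  14
  4   0   3   9  19  33
  5   0   3  12   0  33
  6   0   3   0   0  33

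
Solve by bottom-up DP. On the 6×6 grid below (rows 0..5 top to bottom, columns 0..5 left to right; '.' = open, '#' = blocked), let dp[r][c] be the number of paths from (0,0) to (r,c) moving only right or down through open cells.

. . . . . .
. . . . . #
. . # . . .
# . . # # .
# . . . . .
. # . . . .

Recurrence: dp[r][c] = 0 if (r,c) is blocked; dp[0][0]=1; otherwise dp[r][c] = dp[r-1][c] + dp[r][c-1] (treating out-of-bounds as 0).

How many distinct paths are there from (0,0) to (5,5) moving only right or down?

r\c   0   1   2   3   4   5
  0   1   1   1   1   1   1
  1   1   2   3   4   5   0
  2   1   3   0   4   9   9
  3   0   3   3   0   0   9
  4   0   3   6   6   6  15
  5   0   0   6  12  18  33

33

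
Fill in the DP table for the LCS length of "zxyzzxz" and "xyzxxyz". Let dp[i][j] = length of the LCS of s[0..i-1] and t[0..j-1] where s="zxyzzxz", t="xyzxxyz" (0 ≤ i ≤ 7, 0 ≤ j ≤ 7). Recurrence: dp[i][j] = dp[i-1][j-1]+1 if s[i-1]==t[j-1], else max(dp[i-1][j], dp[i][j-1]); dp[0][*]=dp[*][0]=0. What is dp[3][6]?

   ''  x  y  z  x  x  y  z
''  0  0  0  0  0  0  0  0
 z  0  0  0  1  1  1  1  1
 x  0  1  1  1  2  2  2  2
 y  0  1  2  2  2  2  3  3
 z  0  1  2  3  3  3  3  4
 z  0  1  2  3  3  3  3  4
 x  0  1  2  3  4  4  4  4
 z  0  1  2  3  4  4  4  5

3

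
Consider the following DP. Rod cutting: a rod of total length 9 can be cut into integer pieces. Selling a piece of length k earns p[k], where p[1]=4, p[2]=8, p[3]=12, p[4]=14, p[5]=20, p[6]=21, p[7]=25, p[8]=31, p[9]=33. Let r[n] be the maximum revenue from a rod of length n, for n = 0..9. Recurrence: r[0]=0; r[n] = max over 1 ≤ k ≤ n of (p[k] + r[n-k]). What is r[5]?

20

   n    0    1    2    3    4    5    6    7    8    9
r[n]    0    4    8   12   16   20   24   28   32   36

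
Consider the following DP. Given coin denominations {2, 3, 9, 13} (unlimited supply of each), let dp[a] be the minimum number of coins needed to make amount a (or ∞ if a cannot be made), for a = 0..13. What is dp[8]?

3

 a  0  1  2  3  4  5  6  7  8  9 10 11 12 13
dp  0  -  1  1  2  2  2  3  3  1  4  2  2  1
(- denotes ∞ / unreachable)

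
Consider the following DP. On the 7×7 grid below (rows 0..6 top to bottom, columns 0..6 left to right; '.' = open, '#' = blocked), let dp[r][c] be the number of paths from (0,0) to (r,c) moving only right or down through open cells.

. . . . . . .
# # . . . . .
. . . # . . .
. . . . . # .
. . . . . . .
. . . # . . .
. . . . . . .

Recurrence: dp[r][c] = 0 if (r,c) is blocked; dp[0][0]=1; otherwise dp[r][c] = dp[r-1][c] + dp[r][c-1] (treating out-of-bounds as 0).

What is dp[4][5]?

r\c   0   1   2   3   4   5   6
  0   1   1   1   1   1   1   1
  1   0   0   1   2   3   4   5
  2   0   0   1   0   3   7  12
  3   0   0   1   1   4   0  12
  4   0   0   1   2   6   6  18
  5   0   0   1   0   6  12  30
  6   0   0   1   1   7  19  49

6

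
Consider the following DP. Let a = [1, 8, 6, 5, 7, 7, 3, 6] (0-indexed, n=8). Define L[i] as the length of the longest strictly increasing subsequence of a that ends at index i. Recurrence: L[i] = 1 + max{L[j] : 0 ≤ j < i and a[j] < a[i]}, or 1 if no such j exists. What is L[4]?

   i    0    1    2    3    4    5    6    7
a[i]    1    8    6    5    7    7    3    6
L[i]    1    2    2    2    3    3    2    3

3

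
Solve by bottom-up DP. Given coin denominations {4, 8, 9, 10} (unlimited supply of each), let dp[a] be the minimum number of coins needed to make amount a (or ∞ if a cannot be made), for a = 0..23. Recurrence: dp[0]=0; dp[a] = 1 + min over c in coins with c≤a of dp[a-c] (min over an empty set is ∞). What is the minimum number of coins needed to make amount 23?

3

 a  0  1  2  3  4  5  6  7  8  9 10 11 12 13 14 15 16 17 18 19 20 21 22 23
dp  0  -  -  -  1  -  -  -  1  1  1  -  2  2  2  -  2  2  2  2  2  3  3  3
(- denotes ∞ / unreachable)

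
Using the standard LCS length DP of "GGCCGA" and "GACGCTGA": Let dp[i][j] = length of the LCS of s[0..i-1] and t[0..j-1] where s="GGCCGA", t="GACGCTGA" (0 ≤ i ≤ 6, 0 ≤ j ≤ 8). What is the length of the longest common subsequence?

5

   ''  G  A  C  G  C  T  G  A
''  0  0  0  0  0  0  0  0  0
 G  0  1  1  1  1  1  1  1  1
 G  0  1  1  1  2  2  2  2  2
 C  0  1  1  2  2  3  3  3  3
 C  0  1  1  2  2  3  3  3  3
 G  0  1  1  2  3  3  3  4  4
 A  0  1  2  2  3  3  3  4  5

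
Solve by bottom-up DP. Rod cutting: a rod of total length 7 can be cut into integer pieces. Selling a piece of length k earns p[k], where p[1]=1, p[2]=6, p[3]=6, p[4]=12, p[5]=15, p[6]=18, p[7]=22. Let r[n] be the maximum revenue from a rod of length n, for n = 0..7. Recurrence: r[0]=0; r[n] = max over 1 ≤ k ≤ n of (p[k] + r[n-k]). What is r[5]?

15

   n    0    1    2    3    4    5    6    7
r[n]    0    1    6    7   12   15   18   22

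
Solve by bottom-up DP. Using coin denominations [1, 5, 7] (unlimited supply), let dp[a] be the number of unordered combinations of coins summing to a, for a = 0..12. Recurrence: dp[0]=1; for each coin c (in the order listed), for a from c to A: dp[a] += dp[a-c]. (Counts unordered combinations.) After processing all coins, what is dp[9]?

after  coin     0     1     2     3     4     5     6     7     8     9    10    11    12
          1     1     1     1     1     1     1     1     1     1     1     1     1     1
          5     1     1     1     1     1     2     2     2     2     2     3     3     3
          7     1     1     1     1     1     2     2     3     3     3     4     4     5

3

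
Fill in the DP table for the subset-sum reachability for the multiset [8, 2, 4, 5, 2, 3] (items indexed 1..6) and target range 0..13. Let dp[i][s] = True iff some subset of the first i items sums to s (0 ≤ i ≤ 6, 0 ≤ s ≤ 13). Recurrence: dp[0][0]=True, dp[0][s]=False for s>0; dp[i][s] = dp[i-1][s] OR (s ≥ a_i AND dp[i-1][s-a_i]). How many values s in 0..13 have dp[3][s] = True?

i\s   0   1   2   3   4   5   6   7   8   9  10  11  12  13
  0   T   F   F   F   F   F   F   F   F   F   F   F   F   F
  1   T   F   F   F   F   F   F   F   T   F   F   F   F   F
  2   T   F   T   F   F   F   F   F   T   F   T   F   F   F
  3   T   F   T   F   T   F   T   F   T   F   T   F   T   F
  4   T   F   T   F   T   T   T   T   T   T   T   T   T   T
  5   T   F   T   F   T   T   T   T   T   T   T   T   T   T
  6   T   F   T   T   T   T   T   T   T   T   T   T   T   T

7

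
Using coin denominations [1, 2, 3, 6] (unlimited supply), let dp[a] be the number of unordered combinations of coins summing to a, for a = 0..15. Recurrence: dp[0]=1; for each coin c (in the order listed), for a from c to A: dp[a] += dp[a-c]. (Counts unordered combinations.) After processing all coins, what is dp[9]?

15

after  coin     0     1     2     3     4     5     6     7     8     9    10    11    12    13    14    15
          1     1     1     1     1     1     1     1     1     1     1     1     1     1     1     1     1
          2     1     1     2     2     3     3     4     4     5     5     6     6     7     7     8     8
          3     1     1     2     3     4     5     7     8    10    12    14    16    19    21    24    27
          6     1     1     2     3     4     5     8     9    12    15    18    21    27    30    36    42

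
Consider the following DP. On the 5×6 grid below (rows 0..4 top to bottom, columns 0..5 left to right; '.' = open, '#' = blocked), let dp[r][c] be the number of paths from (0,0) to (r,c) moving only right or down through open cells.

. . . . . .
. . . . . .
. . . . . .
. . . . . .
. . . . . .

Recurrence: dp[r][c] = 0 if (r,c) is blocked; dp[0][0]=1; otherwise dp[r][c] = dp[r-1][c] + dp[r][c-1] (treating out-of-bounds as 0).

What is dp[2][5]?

21

r\c   0   1   2   3   4   5
  0   1   1   1   1   1   1
  1   1   2   3   4   5   6
  2   1   3   6  10  15  21
  3   1   4  10  20  35  56
  4   1   5  15  35  70 126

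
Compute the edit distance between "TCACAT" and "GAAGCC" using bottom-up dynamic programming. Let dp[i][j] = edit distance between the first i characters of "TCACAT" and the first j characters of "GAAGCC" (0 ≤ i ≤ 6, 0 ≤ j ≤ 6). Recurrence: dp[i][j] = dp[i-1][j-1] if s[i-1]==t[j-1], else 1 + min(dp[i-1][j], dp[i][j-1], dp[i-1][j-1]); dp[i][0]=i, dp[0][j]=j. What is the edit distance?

5

   ''  G  A  A  G  C  C
''  0  1  2  3  4  5  6
 T  1  1  2  3  4  5  6
 C  2  2  2  3  4  4  5
 A  3  3  2  2  3  4  5
 C  4  4  3  3  3  3  4
 A  5  5  4  3  4  4  4
 T  6  6  5  4  4  5  5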